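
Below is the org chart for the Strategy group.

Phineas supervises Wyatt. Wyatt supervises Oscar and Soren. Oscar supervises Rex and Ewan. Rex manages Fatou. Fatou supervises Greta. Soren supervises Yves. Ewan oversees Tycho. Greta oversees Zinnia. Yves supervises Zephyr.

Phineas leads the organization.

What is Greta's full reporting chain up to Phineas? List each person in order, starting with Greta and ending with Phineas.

Greta reports to Fatou. Fatou reports to Rex. Rex reports to Oscar. Oscar reports to Wyatt. Wyatt reports to Phineas. Phineas is at the top.

Greta -> Fatou -> Rex -> Oscar -> Wyatt -> Phineas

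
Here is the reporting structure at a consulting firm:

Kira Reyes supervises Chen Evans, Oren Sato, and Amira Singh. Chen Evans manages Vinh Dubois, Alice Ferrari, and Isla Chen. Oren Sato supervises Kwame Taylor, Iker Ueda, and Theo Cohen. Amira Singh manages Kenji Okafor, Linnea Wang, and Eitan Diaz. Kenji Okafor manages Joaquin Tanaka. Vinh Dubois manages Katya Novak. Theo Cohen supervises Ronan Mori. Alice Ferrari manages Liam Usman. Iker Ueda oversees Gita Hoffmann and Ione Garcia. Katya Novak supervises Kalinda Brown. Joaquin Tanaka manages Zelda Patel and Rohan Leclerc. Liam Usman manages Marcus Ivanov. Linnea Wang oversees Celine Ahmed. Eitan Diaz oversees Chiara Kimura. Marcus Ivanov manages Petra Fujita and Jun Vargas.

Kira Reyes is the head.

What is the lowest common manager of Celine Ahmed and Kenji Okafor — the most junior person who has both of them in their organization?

Celine Ahmed's chain of managers is Linnea Wang, Amira Singh, Kira Reyes. Kenji Okafor's chain of managers is Amira Singh, Kira Reyes. The first manager that appears in both chains is Amira Singh.

Amira Singh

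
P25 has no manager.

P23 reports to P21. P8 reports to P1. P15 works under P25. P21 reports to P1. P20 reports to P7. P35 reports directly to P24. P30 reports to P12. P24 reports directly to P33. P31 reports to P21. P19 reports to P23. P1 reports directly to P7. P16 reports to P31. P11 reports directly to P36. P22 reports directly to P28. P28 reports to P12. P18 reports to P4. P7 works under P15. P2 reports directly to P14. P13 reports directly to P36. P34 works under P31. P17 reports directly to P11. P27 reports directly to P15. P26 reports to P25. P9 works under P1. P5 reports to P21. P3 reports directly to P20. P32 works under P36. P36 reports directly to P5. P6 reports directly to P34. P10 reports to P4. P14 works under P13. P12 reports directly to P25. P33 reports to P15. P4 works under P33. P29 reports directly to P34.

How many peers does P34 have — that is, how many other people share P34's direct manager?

P34 reports to P31. P31's other direct reports are P16 — 1 peer.

1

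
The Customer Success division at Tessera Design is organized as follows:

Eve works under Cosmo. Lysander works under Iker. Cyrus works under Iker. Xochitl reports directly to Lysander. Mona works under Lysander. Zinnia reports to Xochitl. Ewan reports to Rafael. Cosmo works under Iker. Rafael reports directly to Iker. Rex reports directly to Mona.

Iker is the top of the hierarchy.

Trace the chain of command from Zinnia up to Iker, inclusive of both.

Zinnia reports to Xochitl. Xochitl reports to Lysander. Lysander reports to Iker. Iker is at the top.

Zinnia -> Xochitl -> Lysander -> Iker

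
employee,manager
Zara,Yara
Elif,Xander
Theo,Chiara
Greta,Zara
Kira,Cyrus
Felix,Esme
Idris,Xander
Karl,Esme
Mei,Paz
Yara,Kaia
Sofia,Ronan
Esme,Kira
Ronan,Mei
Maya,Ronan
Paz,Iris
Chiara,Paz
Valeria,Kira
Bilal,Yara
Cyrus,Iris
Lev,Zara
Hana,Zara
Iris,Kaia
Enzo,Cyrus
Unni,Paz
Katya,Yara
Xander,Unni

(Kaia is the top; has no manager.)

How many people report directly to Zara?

Zara directly manages Greta, Lev, Hana. That is 3 direct reports.

3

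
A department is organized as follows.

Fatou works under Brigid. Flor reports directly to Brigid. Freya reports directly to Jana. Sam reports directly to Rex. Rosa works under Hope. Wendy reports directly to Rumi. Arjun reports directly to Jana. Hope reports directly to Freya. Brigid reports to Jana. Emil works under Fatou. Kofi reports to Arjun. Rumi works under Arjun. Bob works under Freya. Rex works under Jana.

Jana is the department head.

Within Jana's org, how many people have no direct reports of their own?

7

The people in Jana's organization with no one reporting to them are Wendy, Kofi, Flor, Emil, Bob, Rosa, Sam. That is 7.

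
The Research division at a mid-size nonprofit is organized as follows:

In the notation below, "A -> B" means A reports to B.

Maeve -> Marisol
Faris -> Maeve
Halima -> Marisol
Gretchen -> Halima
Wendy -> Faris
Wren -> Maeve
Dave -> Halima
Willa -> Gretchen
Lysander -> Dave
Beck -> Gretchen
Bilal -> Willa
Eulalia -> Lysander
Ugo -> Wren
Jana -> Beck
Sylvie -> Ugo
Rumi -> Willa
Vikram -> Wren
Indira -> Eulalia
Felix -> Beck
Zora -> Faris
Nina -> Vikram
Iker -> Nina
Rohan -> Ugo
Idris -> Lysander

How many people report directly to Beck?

2

Beck directly manages Jana, Felix. That is 2 direct reports.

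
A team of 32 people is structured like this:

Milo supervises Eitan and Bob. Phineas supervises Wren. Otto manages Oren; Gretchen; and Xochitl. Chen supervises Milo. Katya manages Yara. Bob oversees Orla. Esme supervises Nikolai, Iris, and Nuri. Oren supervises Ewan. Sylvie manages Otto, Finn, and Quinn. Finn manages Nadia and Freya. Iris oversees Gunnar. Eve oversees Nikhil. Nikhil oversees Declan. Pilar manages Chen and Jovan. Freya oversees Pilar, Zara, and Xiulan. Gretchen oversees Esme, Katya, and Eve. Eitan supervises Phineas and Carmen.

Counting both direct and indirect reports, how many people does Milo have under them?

Milo directly manages Bob, Eitan. Under Bob: Orla (1). Under Eitan: Carmen, Phineas, Wren (3). So Milo's organization is 2 direct reports plus everyone under them: 2 + 4 = 6.

6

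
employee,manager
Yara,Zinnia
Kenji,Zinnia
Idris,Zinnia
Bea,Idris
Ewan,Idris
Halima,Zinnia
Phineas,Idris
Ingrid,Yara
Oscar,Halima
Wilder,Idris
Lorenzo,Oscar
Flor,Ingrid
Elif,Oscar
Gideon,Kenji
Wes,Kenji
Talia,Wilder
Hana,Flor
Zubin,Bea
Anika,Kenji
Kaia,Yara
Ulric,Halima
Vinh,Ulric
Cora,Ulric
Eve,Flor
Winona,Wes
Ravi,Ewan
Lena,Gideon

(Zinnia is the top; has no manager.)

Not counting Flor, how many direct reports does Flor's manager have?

Flor reports to Ingrid, and Ingrid has no other direct reports. Flor has 0 peers.

0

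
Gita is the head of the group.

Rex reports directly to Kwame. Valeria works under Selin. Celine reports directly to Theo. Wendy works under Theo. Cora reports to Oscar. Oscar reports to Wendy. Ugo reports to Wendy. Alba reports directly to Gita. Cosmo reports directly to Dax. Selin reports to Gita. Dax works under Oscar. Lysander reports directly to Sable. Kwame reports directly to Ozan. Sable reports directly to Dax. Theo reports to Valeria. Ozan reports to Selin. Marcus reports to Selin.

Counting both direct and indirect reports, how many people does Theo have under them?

Theo directly manages Wendy, Celine. Under Wendy: Oscar, Cora, Dax, Cosmo, Sable, Lysander, Ugo (7). Celine has no reports. So Theo's organization is 2 direct reports plus everyone under them: 8 + 1 = 9.

9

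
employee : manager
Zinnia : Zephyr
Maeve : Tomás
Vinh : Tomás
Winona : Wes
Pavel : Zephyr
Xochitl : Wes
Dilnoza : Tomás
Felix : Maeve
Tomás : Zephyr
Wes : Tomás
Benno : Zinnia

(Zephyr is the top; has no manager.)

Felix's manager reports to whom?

Felix reports to Maeve, and Maeve reports to Tomás. So Felix's skip-level manager is Tomás.

Tomás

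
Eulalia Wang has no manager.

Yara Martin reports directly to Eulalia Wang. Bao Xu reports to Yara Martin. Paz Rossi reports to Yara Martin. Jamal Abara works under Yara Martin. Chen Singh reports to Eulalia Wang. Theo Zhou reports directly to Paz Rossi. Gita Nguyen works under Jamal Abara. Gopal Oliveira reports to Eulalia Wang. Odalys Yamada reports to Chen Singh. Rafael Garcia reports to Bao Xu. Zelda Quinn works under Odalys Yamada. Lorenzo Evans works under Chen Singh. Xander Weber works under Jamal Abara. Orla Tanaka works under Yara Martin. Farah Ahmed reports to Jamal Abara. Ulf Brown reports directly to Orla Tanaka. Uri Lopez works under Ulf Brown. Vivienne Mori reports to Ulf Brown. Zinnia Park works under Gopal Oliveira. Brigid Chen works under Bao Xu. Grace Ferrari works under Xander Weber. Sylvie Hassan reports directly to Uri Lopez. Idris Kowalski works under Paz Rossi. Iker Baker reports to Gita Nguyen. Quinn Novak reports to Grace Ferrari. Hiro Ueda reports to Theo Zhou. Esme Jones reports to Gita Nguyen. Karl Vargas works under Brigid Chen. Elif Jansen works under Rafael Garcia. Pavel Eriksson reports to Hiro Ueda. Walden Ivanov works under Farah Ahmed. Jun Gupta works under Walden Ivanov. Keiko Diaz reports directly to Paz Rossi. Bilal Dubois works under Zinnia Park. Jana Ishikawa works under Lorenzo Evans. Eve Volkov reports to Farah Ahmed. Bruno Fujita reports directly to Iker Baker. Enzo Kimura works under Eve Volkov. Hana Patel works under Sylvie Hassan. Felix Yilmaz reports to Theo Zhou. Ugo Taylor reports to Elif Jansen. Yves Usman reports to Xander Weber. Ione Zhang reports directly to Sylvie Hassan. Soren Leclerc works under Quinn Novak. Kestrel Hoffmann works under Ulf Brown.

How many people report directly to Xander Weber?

Xander Weber directly manages Grace Ferrari, Yves Usman. That is 2 direct reports.

2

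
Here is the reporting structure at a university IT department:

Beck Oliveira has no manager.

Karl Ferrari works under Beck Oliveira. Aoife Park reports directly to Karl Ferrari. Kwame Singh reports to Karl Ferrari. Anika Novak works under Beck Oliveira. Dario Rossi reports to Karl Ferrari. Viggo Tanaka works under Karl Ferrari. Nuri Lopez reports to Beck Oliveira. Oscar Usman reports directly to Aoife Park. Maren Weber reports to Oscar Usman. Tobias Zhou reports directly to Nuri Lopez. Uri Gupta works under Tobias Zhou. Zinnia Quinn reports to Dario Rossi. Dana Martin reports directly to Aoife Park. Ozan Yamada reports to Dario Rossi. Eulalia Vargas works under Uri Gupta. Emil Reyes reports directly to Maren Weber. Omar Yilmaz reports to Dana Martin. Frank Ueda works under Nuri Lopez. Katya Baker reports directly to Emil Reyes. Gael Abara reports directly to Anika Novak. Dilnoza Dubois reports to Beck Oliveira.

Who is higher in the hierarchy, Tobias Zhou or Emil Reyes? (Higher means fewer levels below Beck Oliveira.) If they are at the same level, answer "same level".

Tobias Zhou

Tobias Zhou is 2 levels below Beck Oliveira; Emil Reyes is 5. Tobias Zhou is higher.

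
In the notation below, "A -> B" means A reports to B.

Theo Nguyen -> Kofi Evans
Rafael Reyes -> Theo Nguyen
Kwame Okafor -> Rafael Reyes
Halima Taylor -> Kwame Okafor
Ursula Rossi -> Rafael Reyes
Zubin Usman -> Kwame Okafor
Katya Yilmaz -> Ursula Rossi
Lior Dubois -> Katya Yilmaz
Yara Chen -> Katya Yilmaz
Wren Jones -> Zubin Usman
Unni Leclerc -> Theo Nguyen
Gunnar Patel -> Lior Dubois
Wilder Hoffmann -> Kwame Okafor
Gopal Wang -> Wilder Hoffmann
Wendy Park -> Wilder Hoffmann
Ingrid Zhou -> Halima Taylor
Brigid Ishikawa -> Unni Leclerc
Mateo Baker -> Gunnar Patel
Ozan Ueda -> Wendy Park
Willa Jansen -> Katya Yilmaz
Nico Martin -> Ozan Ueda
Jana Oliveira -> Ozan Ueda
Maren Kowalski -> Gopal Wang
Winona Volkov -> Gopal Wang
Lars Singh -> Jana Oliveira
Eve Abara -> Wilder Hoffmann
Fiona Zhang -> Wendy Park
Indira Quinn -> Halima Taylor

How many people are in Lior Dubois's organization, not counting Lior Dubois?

Lior Dubois directly manages Gunnar Patel. Under Gunnar Patel: Mateo Baker (1). That's 2 in total.

2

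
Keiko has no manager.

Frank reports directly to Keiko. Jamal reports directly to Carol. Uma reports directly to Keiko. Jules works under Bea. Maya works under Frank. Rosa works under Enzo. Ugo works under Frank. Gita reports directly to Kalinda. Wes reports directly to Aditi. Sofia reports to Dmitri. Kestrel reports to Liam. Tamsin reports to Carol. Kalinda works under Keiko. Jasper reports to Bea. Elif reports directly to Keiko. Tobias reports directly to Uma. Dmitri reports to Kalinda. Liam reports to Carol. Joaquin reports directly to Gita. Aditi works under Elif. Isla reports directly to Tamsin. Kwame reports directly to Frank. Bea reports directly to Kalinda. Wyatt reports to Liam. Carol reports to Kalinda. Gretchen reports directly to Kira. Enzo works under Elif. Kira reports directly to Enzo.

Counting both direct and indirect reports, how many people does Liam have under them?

2

Liam directly manages Kestrel, Wyatt. Kestrel has no reports. Wyatt has no reports. So Liam's organization is 2 direct reports plus everyone under them: 1 + 1 = 2.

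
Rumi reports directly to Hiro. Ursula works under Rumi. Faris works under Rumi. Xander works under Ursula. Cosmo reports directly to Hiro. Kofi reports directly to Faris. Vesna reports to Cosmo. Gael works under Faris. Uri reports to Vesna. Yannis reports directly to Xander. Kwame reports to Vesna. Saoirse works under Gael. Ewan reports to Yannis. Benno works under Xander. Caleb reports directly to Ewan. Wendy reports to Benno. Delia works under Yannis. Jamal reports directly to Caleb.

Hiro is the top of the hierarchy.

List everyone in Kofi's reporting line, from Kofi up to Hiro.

Kofi reports to Faris. Faris reports to Rumi. Rumi reports to Hiro. Hiro is at the top.

Kofi -> Faris -> Rumi -> Hiro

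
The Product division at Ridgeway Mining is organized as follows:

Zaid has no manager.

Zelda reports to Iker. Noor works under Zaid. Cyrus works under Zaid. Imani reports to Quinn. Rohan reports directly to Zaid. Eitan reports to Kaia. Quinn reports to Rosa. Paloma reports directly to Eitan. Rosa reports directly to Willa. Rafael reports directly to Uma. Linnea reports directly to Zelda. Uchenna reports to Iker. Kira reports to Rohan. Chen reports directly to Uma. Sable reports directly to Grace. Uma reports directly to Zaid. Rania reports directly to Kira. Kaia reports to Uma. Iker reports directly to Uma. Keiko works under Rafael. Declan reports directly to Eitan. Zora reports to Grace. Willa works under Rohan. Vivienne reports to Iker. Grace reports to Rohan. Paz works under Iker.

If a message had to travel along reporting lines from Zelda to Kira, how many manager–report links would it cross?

5

Zelda is 3 levels below Zaid, and Kira is 2 levels below Zaid (their lowest common manager). The shortest path runs up from Zelda to Zaid and back down to Kira: 3 + 2 = 5 links.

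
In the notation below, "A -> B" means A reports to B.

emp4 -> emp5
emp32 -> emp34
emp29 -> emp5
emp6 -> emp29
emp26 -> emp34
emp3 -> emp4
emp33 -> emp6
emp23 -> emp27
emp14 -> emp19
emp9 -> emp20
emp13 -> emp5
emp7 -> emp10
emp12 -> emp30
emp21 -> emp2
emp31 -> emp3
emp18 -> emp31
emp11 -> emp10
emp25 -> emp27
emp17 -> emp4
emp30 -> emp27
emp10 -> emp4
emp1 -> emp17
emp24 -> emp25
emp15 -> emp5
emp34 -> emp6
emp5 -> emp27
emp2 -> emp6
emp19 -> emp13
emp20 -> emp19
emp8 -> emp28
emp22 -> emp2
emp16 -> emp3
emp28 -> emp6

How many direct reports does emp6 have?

emp6 directly manages emp2, emp28, emp34, emp33. That is 4 direct reports.

4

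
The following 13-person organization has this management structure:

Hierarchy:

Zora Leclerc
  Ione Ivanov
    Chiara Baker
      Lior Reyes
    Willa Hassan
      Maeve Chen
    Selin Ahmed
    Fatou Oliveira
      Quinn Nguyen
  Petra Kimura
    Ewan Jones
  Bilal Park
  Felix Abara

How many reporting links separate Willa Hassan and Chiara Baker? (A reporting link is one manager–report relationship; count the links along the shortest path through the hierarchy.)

2

Willa Hassan is 1 level below Ione Ivanov, and Chiara Baker is 1 level below Ione Ivanov (their lowest common manager). The shortest path runs up from Willa Hassan to Ione Ivanov and back down to Chiara Baker: 1 + 1 = 2 links.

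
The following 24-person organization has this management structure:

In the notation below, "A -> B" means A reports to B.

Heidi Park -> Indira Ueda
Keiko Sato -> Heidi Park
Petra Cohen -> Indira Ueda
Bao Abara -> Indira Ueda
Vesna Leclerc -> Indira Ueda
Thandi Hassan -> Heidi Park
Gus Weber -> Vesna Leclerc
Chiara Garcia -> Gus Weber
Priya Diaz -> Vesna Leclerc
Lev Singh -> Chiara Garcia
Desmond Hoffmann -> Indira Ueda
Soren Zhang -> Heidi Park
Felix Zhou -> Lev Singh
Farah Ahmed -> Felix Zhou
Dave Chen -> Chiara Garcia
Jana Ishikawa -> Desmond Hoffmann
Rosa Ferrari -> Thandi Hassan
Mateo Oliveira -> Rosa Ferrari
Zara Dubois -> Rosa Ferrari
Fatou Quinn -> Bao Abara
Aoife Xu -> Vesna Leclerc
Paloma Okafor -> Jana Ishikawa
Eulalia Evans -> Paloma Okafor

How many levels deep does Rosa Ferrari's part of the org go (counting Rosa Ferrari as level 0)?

1

The longest chain under Rosa Ferrari runs Rosa Ferrari → Zara Dubois, which is 1 level below Rosa Ferrari.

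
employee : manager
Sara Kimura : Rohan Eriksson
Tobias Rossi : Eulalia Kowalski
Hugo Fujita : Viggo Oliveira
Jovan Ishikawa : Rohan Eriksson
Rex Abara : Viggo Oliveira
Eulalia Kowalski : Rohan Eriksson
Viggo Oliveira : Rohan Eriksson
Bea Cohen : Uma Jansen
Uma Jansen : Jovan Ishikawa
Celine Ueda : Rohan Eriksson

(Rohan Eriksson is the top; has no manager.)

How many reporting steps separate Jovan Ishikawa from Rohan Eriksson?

1

Chain from Jovan Ishikawa up to Rohan Eriksson: Jovan Ishikawa → Rohan Eriksson. That is 1 step up, so Jovan Ishikawa is 1 level below Rohan Eriksson.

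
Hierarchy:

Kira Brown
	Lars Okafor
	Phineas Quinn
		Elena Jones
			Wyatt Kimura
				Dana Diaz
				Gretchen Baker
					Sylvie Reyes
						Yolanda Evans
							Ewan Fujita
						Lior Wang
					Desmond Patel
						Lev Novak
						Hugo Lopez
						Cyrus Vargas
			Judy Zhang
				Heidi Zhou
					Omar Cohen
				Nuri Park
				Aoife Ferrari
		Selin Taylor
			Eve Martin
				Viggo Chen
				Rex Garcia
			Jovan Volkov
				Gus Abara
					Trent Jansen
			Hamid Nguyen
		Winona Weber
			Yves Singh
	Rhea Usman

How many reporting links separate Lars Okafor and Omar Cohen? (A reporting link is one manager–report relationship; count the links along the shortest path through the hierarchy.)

6

Lars Okafor is 1 level below Kira Brown, and Omar Cohen is 5 levels below Kira Brown (their lowest common manager). The shortest path runs up from Lars Okafor to Kira Brown and back down to Omar Cohen: 1 + 5 = 6 links.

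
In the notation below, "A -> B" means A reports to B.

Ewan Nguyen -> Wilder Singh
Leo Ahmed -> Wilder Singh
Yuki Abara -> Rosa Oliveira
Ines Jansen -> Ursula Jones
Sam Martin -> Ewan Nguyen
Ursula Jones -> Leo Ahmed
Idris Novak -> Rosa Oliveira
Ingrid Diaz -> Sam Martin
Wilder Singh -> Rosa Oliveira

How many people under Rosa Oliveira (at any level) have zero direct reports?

The people in Rosa Oliveira's organization with no one reporting to them are Idris Novak, Yuki Abara, Ines Jansen, Ingrid Diaz. That is 4.

4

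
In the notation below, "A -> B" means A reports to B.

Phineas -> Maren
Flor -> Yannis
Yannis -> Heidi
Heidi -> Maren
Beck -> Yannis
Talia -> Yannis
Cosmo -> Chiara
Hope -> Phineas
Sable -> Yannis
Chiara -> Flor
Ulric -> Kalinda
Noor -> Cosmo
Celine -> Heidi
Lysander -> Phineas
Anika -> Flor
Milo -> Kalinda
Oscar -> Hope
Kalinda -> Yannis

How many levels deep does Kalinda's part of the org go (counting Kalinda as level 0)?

The longest chain under Kalinda runs Kalinda → Ulric, which is 1 level below Kalinda.

1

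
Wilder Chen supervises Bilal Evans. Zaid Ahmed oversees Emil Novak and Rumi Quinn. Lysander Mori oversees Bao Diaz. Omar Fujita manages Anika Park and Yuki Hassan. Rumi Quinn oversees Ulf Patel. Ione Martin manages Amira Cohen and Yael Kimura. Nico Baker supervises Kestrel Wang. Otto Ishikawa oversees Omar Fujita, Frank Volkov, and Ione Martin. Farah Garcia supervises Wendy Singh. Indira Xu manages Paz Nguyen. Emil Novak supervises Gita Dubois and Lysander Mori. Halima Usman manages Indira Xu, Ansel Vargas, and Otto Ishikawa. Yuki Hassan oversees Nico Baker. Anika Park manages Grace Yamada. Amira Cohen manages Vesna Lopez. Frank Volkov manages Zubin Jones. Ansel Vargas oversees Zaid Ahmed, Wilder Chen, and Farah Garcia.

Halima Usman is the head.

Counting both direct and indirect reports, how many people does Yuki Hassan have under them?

Yuki Hassan directly manages Nico Baker. Under Nico Baker: Kestrel Wang (1). That's 2 in total.

2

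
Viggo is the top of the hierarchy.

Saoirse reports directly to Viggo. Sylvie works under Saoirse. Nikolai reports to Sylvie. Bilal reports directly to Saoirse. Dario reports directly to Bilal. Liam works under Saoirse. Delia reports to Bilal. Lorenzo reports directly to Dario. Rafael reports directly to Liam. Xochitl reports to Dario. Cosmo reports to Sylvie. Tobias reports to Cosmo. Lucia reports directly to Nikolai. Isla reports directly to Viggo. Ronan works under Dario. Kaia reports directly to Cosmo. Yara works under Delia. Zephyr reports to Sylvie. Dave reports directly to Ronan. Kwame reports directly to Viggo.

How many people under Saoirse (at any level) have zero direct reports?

The people in Saoirse's organization with no one reporting to them are Rafael, Yara, Dave, Xochitl, Lorenzo, Zephyr, Kaia, Tobias, Lucia. That is 9.

9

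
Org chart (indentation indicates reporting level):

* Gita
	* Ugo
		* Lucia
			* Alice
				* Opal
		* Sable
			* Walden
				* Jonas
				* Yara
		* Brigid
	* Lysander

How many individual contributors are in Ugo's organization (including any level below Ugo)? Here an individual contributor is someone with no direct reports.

The people in Ugo's organization with no one reporting to them are Brigid, Yara, Jonas, Opal. That is 4.

4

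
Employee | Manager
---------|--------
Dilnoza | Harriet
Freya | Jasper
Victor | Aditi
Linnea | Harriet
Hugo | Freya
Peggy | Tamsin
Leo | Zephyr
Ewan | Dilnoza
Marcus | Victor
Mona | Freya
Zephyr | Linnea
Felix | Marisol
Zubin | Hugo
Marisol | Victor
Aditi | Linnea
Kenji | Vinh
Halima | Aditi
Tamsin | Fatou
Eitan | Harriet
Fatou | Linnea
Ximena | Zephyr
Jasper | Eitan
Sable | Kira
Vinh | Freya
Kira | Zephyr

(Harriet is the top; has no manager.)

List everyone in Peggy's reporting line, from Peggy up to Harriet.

Peggy -> Tamsin -> Fatou -> Linnea -> Harriet

Peggy reports to Tamsin. Tamsin reports to Fatou. Fatou reports to Linnea. Linnea reports to Harriet. Harriet is at the top.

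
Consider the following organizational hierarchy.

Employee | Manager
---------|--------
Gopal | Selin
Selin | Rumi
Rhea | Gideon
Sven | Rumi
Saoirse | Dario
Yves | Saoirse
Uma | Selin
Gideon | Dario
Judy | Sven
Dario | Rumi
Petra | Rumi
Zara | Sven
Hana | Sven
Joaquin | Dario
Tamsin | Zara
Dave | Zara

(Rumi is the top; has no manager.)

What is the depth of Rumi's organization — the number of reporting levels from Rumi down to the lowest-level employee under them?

The longest chain under Rumi runs Rumi → Dario → Saoirse → Yves, which is 3 levels below Rumi.

3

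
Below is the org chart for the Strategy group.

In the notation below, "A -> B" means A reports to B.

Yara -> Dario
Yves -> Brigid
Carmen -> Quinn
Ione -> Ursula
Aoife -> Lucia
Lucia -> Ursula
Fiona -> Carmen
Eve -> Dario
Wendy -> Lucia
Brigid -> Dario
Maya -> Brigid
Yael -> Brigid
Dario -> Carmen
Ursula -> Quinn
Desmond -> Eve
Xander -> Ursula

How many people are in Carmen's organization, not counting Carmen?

9

Carmen directly manages Dario, Fiona. Under Dario: Eve, Desmond, Yara, Brigid, Yves, Yael, Maya (7). Fiona has no reports. So Carmen's organization is 2 direct reports plus everyone under them: 8 + 1 = 9.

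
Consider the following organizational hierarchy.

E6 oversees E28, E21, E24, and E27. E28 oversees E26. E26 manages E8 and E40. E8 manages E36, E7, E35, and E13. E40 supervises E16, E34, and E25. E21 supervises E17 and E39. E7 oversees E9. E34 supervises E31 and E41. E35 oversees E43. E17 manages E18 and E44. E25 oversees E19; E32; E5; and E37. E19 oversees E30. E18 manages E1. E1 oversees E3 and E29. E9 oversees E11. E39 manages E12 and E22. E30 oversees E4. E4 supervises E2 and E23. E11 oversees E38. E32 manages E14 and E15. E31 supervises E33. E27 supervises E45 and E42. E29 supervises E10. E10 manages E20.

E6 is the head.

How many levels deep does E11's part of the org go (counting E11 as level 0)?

The longest chain under E11 runs E11 → E38, which is 1 level below E11.

1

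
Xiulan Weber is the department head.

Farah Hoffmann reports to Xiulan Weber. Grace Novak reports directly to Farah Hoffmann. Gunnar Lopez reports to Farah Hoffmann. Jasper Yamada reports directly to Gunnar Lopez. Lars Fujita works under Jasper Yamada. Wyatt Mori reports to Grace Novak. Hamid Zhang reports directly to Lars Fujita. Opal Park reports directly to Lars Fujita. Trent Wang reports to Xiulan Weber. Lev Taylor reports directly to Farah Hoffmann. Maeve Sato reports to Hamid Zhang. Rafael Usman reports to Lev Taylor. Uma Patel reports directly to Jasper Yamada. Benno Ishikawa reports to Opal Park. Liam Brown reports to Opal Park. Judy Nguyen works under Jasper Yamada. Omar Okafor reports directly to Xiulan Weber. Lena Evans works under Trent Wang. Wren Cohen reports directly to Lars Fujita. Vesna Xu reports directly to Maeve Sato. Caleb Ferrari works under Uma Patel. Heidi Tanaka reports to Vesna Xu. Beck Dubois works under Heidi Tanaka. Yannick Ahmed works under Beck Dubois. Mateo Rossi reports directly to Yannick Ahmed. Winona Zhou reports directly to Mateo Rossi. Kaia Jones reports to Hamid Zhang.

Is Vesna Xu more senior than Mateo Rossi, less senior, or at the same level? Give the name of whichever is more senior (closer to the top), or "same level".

Vesna Xu is 7 levels below Xiulan Weber; Mateo Rossi is 11. Vesna Xu is higher.

Vesna Xu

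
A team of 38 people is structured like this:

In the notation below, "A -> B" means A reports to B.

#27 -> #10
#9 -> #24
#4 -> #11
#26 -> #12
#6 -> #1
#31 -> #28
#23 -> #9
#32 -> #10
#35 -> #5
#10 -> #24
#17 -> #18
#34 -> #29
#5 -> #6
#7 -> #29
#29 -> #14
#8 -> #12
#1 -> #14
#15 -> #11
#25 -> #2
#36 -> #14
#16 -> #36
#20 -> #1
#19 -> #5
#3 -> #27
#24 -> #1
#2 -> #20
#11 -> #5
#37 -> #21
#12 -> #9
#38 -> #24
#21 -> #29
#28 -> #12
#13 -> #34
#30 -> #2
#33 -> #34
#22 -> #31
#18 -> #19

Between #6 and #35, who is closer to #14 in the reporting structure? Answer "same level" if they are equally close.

#6

#6 is 2 levels below #14; #35 is 4. #6 is higher.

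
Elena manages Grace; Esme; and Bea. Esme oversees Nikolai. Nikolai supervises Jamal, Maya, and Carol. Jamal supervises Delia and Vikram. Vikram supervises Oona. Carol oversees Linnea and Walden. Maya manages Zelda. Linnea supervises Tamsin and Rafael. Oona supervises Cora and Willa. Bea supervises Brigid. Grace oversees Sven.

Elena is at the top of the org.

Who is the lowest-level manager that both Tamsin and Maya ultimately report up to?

Nikolai

Tamsin's chain of managers is Linnea, Carol, Nikolai, Esme, Elena. Maya's chain of managers is Nikolai, Esme, Elena. The first manager that appears in both chains is Nikolai.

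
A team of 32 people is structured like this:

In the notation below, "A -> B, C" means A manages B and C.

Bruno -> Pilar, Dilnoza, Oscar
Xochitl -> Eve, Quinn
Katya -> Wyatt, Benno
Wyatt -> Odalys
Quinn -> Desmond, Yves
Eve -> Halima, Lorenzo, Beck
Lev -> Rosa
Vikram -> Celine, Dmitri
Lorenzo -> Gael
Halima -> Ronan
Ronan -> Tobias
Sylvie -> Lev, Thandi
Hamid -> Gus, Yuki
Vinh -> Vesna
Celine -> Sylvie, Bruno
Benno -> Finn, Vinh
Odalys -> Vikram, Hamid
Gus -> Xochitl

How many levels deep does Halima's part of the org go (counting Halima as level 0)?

The longest chain under Halima runs Halima → Ronan → Tobias, which is 2 levels below Halima.

2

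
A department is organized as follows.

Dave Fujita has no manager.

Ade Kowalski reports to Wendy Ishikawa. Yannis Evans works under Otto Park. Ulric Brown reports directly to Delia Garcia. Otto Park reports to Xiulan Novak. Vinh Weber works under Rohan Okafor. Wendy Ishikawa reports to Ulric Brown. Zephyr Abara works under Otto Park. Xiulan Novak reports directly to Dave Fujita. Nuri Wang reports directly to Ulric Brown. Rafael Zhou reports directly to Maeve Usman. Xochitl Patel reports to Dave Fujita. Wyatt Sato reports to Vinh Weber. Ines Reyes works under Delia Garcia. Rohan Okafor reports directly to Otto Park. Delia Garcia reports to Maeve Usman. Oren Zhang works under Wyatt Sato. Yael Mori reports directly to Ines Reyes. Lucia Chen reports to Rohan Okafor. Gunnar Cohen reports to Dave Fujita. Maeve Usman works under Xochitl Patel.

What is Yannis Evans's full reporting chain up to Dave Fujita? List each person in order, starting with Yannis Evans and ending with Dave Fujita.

Yannis Evans -> Otto Park -> Xiulan Novak -> Dave Fujita

Yannis Evans reports to Otto Park. Otto Park reports to Xiulan Novak. Xiulan Novak reports to Dave Fujita. Dave Fujita is at the top.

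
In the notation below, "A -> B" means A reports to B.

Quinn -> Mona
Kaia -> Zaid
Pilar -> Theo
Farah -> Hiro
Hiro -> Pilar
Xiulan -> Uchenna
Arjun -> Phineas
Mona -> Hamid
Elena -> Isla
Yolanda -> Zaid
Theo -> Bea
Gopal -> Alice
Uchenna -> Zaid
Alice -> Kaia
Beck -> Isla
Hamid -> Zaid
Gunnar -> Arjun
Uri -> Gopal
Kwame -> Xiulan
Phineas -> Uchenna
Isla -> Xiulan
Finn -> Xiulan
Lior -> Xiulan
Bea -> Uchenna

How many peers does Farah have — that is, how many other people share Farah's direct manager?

0

Farah reports to Hiro, and Hiro has no other direct reports. Farah has 0 peers.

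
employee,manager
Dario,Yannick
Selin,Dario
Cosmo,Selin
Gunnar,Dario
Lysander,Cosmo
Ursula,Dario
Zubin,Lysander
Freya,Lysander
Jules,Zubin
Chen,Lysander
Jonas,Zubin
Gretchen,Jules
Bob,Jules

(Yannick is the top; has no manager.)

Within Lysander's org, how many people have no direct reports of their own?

The people in Lysander's organization with no one reporting to them are Chen, Freya, Jonas, Bob, Gretchen. That is 5.

5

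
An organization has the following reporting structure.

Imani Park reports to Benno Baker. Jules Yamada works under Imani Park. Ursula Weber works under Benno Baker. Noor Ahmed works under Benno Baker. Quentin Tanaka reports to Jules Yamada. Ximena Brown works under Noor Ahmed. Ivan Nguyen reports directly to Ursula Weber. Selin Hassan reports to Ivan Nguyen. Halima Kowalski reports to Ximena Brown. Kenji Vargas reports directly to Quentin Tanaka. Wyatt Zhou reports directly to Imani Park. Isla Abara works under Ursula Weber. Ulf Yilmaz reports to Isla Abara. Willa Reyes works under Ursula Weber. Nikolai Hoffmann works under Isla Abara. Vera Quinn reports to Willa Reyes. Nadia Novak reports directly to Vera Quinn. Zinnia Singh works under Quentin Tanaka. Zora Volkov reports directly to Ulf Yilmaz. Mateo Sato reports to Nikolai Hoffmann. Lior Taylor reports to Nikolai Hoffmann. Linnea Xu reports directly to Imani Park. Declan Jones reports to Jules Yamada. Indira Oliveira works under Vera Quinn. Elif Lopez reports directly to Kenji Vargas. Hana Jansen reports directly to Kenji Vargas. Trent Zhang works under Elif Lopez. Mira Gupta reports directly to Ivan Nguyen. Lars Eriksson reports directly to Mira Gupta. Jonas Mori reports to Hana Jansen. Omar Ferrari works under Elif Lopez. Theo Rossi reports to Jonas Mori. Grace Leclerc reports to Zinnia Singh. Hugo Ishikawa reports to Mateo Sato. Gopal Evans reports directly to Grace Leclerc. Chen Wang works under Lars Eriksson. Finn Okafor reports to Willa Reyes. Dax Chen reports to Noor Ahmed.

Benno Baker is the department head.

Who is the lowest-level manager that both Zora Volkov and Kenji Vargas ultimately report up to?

Zora Volkov's chain of managers is Ulf Yilmaz, Isla Abara, Ursula Weber, Benno Baker. Kenji Vargas's chain of managers is Quentin Tanaka, Jules Yamada, Imani Park, Benno Baker. The first manager that appears in both chains is Benno Baker.

Benno Baker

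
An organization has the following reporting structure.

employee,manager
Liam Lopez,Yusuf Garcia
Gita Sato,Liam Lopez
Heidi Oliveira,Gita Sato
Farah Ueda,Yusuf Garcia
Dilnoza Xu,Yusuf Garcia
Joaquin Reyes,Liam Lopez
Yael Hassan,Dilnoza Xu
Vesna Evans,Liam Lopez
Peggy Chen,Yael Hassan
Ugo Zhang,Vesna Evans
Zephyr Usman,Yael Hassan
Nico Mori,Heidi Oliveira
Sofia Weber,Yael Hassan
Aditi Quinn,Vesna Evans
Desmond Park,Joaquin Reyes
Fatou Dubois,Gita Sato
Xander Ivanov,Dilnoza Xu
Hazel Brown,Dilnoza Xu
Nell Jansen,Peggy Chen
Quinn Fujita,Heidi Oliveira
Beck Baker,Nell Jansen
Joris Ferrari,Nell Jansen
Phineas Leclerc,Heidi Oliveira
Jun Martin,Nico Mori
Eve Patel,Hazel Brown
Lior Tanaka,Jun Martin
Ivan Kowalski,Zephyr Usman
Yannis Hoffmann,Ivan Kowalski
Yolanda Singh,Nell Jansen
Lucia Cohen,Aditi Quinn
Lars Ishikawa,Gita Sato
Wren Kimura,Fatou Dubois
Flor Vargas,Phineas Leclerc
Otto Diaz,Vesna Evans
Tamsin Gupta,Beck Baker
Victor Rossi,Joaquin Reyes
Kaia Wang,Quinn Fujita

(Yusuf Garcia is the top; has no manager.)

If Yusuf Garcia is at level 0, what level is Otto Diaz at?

Chain from Otto Diaz up to Yusuf Garcia: Otto Diaz → Vesna Evans → Liam Lopez → Yusuf Garcia. That is 3 steps up, so Otto Diaz is 3 levels below Yusuf Garcia.

3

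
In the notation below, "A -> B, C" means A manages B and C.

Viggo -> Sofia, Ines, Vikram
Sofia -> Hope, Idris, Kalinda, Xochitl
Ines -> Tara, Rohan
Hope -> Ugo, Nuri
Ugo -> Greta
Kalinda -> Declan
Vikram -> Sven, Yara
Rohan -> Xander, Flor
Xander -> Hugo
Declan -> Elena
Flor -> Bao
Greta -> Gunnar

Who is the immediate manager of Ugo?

Hope

Ugo reports directly to Hope.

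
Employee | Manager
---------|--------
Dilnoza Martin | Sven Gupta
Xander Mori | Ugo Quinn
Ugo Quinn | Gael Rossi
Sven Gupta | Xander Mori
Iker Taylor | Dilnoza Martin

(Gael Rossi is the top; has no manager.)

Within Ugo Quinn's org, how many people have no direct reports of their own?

The only person in Ugo Quinn's organization with no one reporting to them is Iker Taylor. That is 1.

1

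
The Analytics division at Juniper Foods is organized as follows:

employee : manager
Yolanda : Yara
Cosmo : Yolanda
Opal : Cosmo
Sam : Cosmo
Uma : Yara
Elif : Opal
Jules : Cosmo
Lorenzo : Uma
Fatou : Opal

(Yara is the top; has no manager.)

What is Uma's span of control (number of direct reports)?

1

Uma directly manages Lorenzo. That is 1 direct report.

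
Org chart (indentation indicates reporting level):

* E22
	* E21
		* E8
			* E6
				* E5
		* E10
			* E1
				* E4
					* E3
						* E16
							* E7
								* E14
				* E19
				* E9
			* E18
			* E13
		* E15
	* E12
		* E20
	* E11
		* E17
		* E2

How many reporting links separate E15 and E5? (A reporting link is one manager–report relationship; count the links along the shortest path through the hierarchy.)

E15 is 1 level below E21, and E5 is 3 levels below E21 (their lowest common manager). The shortest path runs up from E15 to E21 and back down to E5: 1 + 3 = 4 links.

4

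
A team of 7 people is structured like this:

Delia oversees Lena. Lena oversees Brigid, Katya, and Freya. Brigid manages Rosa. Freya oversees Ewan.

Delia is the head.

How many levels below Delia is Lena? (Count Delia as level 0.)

1

Chain from Lena up to Delia: Lena → Delia. That is 1 step up, so Lena is 1 level below Delia.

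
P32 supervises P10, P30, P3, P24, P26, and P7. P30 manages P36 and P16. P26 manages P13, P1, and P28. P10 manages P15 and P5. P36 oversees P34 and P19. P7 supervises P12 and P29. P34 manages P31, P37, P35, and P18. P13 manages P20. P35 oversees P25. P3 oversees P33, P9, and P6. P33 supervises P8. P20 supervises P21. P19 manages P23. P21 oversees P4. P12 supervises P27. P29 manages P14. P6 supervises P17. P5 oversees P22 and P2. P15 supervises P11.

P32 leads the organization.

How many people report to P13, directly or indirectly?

P13 directly manages P20. Under P20: P21, P4 (2). That's 3 in total.

3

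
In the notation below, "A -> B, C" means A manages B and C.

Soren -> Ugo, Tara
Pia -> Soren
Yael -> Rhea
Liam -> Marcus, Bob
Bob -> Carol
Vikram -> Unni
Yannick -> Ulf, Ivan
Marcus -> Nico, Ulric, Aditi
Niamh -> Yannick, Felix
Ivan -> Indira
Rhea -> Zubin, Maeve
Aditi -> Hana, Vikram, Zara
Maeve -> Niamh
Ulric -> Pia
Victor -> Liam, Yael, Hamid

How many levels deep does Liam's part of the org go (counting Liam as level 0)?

5

The longest chain under Liam runs Liam → Marcus → Ulric → Pia → Soren → Tara, which is 5 levels below Liam.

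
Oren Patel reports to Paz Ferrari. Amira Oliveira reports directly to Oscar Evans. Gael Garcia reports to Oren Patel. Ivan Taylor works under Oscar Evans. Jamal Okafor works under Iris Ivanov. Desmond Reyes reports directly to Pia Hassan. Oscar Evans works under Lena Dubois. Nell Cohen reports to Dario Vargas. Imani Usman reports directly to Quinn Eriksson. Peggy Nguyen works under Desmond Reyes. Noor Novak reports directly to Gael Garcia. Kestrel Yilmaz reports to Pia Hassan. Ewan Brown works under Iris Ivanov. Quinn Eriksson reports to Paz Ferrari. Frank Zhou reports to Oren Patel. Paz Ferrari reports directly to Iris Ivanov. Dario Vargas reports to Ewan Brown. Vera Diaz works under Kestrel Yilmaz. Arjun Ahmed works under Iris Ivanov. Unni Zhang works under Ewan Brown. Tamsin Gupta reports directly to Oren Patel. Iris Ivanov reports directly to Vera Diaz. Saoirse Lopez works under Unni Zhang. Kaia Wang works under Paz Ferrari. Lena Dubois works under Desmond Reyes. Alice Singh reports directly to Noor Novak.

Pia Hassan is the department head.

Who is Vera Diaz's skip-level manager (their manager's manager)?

Vera Diaz reports to Kestrel Yilmaz, and Kestrel Yilmaz reports to Pia Hassan. So Vera Diaz's skip-level manager is Pia Hassan.

Pia Hassan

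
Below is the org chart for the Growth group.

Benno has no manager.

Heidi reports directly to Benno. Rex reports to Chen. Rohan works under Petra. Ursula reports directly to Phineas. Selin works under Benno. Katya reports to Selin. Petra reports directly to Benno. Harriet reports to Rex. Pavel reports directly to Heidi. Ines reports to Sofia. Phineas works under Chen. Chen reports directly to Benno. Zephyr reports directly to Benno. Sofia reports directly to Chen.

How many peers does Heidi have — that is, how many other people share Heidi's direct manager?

Heidi reports to Benno. Benno's other direct reports are Chen, Zephyr, Petra, Selin — 4 peers.

4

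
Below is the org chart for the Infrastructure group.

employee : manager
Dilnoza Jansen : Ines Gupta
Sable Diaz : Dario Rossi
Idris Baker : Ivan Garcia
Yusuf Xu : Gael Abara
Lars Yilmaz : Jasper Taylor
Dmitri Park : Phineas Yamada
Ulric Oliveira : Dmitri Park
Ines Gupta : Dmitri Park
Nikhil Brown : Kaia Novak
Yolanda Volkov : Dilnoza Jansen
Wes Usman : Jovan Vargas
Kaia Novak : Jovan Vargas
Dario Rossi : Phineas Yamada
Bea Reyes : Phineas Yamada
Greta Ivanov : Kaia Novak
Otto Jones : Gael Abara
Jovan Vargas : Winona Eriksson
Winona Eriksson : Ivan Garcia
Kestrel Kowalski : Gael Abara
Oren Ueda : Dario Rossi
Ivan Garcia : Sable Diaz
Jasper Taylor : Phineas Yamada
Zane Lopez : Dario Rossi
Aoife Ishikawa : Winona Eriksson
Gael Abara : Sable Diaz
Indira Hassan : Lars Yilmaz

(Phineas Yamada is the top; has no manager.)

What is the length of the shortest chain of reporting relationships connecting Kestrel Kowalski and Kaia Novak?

6

Kestrel Kowalski is 2 levels below Sable Diaz, and Kaia Novak is 4 levels below Sable Diaz (their lowest common manager). The shortest path runs up from Kestrel Kowalski to Sable Diaz and back down to Kaia Novak: 2 + 4 = 6 links.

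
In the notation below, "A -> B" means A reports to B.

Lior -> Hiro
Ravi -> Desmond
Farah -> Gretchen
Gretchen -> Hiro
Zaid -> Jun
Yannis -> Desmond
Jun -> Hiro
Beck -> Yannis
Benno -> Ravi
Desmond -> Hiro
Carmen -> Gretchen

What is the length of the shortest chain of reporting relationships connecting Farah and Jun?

Farah is 2 levels below Hiro, and Jun is 1 level below Hiro (their lowest common manager). The shortest path runs up from Farah to Hiro and back down to Jun: 2 + 1 = 3 links.

3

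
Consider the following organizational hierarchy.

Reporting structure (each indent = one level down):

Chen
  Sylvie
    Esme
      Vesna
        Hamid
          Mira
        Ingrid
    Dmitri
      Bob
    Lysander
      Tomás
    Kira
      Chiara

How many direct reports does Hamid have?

Hamid directly manages Mira. That is 1 direct report.

1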